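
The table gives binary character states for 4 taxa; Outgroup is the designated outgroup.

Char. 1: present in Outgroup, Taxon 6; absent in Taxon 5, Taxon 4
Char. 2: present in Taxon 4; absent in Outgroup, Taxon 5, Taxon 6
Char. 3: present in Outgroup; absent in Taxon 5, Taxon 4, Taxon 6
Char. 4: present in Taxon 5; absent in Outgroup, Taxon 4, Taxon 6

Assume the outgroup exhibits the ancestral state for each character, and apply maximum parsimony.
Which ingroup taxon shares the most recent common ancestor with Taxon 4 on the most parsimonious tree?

Character polarity is set by the outgroup: the derived state is whichever differs from the outgroup's state, so for Char. 1, Char. 3 the derived state is 'absent', and for the remaining characters it is 'present'.
Char. 1 (derived state 'absent') is shared by Taxon 4 and Taxon 5 — a synapomorphy uniting that clade.
Char. 2 (derived state 'present') is unique to Taxon 4 (autapomorphy; uninformative for grouping).
All ingroup taxa share the derived state 'absent' for Char. 3; it defines the ingroup but does not resolve relationships within it.
Char. 4 (derived state 'present') is unique to Taxon 5 (autapomorphy; uninformative for grouping).
Most parsimonious ingroup topology: ((Taxon 5,Taxon 4),Taxon 6).
Taxon 4 and Taxon 5 form a cherry on this tree, so they are sister taxa.

Taxon 5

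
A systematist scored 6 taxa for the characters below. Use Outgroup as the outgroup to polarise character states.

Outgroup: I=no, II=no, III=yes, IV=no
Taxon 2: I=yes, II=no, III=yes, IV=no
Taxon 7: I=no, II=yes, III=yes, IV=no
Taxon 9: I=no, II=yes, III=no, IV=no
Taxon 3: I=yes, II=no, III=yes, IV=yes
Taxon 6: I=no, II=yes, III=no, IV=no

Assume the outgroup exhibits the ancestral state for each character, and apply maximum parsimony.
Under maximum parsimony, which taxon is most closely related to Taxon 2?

Taxon 3

Character polarity is set by the outgroup: the derived state is whichever differs from the outgroup's state, so for III the derived state is 'no', and for the remaining characters it is 'yes'.
Only Taxon 2 and Taxon 3 show the derived state 'yes' for I, supporting them as a clade.
II: derived state 'yes' in Taxon 6, Taxon 7, and Taxon 9 only — synapomorphy for {Taxon 6, Taxon 7, Taxon 9}.
III (derived state 'no') is shared by Taxon 6 and Taxon 9 — a synapomorphy uniting that clade.
IV: derived state 'yes' in Taxon 3 only — an autapomorphy, so it tells us nothing about relationships among taxa.
Most parsimonious ingroup topology: ((Taxon 2,Taxon 3),(Taxon 7,(Taxon 9,Taxon 6))).
Taxon 2 and Taxon 3 form a cherry on this tree, so they are sister taxa.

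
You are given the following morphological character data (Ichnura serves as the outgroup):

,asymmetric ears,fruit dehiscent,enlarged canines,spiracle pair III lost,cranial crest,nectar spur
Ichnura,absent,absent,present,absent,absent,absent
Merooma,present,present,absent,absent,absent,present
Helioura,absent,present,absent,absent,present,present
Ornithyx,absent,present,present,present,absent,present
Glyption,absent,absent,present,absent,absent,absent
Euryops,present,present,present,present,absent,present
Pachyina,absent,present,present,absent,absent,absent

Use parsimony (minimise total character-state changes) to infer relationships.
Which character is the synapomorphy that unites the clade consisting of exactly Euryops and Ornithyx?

Character polarity is set by the outgroup: the derived state is whichever differs from the outgroup's state, so for enlarged canines the derived state is 'absent', and for the remaining characters it is 'present'.
asymmetric ears groups Euryops and Merooma, which is incompatible with the clades supported by the remaining characters; treating it as convergent (homoplasy) costs fewer steps than any alternative tree.
Only Euryops, Helioura, Merooma, Ornithyx, and Pachyina show the derived state 'present' for fruit dehiscent, supporting them as a clade.
enlarged canines (derived state 'absent') is shared by Helioura and Merooma — a synapomorphy uniting that clade.
Only Euryops and Ornithyx show the derived state 'present' for spiracle pair III lost, supporting them as a clade.
cranial crest (derived state 'present') is unique to Helioura (autapomorphy; uninformative for grouping).
nectar spur (derived state 'present') is shared by Euryops, Helioura, Merooma, and Ornithyx — a synapomorphy uniting that clade.
Most parsimonious ingroup topology: ((((Merooma,Helioura),(Ornithyx,Euryops)),Pachyina),Glyption).
The clade {Euryops, Ornithyx} is supported by spiracle pair III lost: its derived state 'present' occurs in exactly those taxa and in no other taxon (including the outgroup).

spiracle pair III lost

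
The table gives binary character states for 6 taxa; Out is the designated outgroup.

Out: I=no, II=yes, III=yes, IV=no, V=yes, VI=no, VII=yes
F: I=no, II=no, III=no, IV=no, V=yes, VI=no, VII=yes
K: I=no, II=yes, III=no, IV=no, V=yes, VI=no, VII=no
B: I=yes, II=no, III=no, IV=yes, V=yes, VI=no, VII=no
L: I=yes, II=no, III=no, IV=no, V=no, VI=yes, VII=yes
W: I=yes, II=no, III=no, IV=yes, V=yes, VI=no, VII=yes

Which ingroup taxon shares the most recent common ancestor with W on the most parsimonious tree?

Character polarity is set by the outgroup: the derived state is whichever differs from the outgroup's state, so for II, III, V, VII the derived state is 'no', and for the remaining characters it is 'yes'.
I: derived state 'yes' in B, L, and W only — synapomorphy for {B, L, W}.
II (derived state 'no') is shared by B, F, L, and W — a synapomorphy uniting that clade.
III (derived state 'no') is shared by all ingroup taxa — unites the whole ingroup.
Only B and W show the derived state 'yes' for IV, supporting them as a clade.
V (derived state 'no') is unique to L (autapomorphy; uninformative for grouping).
VI (derived state 'yes') is unique to L (autapomorphy; uninformative for grouping).
VII (state 'no') occurs in B and K but conflicts with the nesting implied by the other characters — most parsimoniously interpreted as homoplasy.
Most parsimonious ingroup topology: ((F,((B,W),L)),K).
W and B form a cherry on this tree, so they are sister taxa.

B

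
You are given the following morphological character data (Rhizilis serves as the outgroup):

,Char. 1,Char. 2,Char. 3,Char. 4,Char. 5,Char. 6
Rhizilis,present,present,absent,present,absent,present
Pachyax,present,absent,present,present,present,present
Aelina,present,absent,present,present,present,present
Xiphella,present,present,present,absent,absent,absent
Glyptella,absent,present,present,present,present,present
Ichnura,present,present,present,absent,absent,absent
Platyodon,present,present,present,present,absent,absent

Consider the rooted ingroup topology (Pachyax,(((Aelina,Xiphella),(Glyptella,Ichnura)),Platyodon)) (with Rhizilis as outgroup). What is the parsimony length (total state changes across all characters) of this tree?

12

Map each character onto (Pachyax,(((Aelina,Xiphella),(Glyptella,Ichnura)),Platyodon)) (rooted by Rhizilis) and count the minimum state changes it requires (Fitch parsimony):
Char. 1: 1; Char. 2: 2; Char. 3: 1; Char. 4: 2; Char. 5: 3; Char. 6: 3.
Total tree length = 12.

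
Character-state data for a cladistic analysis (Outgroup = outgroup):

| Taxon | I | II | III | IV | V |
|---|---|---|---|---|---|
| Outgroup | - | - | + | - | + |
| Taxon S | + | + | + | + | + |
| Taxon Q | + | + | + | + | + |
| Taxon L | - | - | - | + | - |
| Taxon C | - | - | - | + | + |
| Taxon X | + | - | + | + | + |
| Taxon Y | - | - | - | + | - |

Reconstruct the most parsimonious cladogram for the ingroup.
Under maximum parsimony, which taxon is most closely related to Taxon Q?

Character polarity is set by the outgroup: the derived state is whichever differs from the outgroup's state, so for III, V the derived state is '-', and for the remaining characters it is '+'.
I: derived state '+' in Taxon Q, Taxon S, and Taxon X only — synapomorphy for {Taxon Q, Taxon S, Taxon X}.
II (derived state '+') is shared by Taxon Q and Taxon S — a synapomorphy uniting that clade.
III (derived state '-') is shared by Taxon C, Taxon L, and Taxon Y — a synapomorphy uniting that clade.
IV (derived state '+') is shared by all ingroup taxa — unites the whole ingroup.
V: derived state '-' in Taxon L and Taxon Y only — synapomorphy for {Taxon L, Taxon Y}.
Most parsimonious ingroup topology: (((Taxon S,Taxon Q),Taxon X),((Taxon L,Taxon Y),Taxon C)).
Taxon Q and Taxon S form a cherry on this tree, so they are sister taxa.

Taxon S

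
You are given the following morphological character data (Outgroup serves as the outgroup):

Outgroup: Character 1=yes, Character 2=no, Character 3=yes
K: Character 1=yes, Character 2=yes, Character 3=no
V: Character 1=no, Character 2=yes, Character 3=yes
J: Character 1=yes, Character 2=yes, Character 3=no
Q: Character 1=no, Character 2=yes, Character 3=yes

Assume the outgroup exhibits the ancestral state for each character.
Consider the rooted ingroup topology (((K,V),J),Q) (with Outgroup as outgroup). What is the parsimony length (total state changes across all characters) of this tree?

5

Map each character onto (((K,V),J),Q) (rooted by Outgroup) and count the minimum state changes it requires (Fitch parsimony):
Character 1: 2; Character 2: 1; Character 3: 2.
Total tree length = 5.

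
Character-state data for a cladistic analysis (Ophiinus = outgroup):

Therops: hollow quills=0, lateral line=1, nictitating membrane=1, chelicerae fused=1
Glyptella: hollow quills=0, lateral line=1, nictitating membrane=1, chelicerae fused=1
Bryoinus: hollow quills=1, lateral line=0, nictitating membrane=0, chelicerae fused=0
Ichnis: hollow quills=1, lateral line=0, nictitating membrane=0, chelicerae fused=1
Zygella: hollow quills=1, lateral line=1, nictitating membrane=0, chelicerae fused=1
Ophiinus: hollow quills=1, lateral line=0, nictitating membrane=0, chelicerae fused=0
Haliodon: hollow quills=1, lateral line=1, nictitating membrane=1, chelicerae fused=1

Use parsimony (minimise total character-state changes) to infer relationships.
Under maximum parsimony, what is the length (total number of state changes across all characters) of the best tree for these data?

Character polarity is set by the outgroup: the derived state is whichever differs from the outgroup's state, so for hollow quills the derived state is '0', and for the remaining characters it is '1'.
hollow quills: derived state '0' in Glyptella and Therops only — synapomorphy for {Glyptella, Therops}.
Only Glyptella, Haliodon, Therops, and Zygella show the derived state '1' for lateral line, supporting them as a clade.
Only Glyptella, Haliodon, and Therops show the derived state '1' for nictitating membrane, supporting them as a clade.
Only Glyptella, Haliodon, Ichnis, Therops, and Zygella show the derived state '1' for chelicerae fused, supporting them as a clade.
Most parsimonious ingroup topology: ((((Haliodon,(Therops,Glyptella)),Zygella),Ichnis),Bryoinus).
Changes per character on this tree: hollow quills: 1; lateral line: 1; nictitating membrane: 1; chelicerae fused: 1.
Total = 4.

4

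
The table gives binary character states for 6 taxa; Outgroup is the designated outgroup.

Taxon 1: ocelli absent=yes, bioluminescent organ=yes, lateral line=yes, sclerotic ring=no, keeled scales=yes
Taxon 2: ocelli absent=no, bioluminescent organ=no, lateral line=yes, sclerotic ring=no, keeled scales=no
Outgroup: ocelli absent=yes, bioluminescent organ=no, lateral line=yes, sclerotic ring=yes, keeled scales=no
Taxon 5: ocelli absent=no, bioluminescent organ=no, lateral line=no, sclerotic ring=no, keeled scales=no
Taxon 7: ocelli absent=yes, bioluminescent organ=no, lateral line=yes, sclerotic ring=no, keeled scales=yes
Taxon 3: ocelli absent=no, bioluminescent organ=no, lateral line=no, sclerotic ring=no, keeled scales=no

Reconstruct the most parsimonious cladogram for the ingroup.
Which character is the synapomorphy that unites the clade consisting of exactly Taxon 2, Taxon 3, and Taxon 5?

Character polarity is set by the outgroup: the derived state is whichever differs from the outgroup's state, so for ocelli absent, lateral line, sclerotic ring the derived state is 'no', and for the remaining characters it is 'yes'.
ocelli absent (derived state 'no') is shared by Taxon 2, Taxon 3, and Taxon 5 — a synapomorphy uniting that clade.
bioluminescent organ: derived state 'yes' in Taxon 1 only — an autapomorphy, so it tells us nothing about relationships among taxa.
Only Taxon 3 and Taxon 5 show the derived state 'no' for lateral line, supporting them as a clade.
sclerotic ring (derived state 'no') is shared by all ingroup taxa — unites the whole ingroup.
keeled scales: derived state 'yes' in Taxon 1 and Taxon 7 only — synapomorphy for {Taxon 1, Taxon 7}.
Most parsimonious ingroup topology: (((Taxon 3,Taxon 5),Taxon 2),(Taxon 7,Taxon 1)).
The clade {Taxon 2, Taxon 3, Taxon 5} is supported by ocelli absent: its derived state 'no' occurs in exactly those taxa and in no other taxon (including the outgroup).

ocelli absent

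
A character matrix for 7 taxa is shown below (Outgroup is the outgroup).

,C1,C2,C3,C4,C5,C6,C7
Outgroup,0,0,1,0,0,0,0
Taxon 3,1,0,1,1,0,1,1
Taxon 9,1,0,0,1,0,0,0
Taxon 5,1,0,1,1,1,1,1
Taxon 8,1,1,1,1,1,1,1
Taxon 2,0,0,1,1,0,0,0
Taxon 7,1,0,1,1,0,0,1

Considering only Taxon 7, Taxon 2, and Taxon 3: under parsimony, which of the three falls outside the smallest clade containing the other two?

Character polarity is set by the outgroup: the derived state is whichever differs from the outgroup's state, so for C3 the derived state is '0', and for the remaining characters it is '1'.
C1 (derived state '1') is shared by Taxon 3, Taxon 5, Taxon 7, Taxon 8, and Taxon 9 — a synapomorphy uniting that clade.
C2: derived state '1' in Taxon 8 only — an autapomorphy, so it tells us nothing about relationships among taxa.
C3 (derived state '0') is unique to Taxon 9 (autapomorphy; uninformative for grouping).
C4 (derived state '1') is shared by all ingroup taxa — unites the whole ingroup.
C5 (derived state '1') is shared by Taxon 5 and Taxon 8 — a synapomorphy uniting that clade.
Only Taxon 3, Taxon 5, and Taxon 8 show the derived state '1' for C6, supporting them as a clade.
C7 (derived state '1') is shared by Taxon 3, Taxon 5, Taxon 7, and Taxon 8 — a synapomorphy uniting that clade.
Most parsimonious ingroup topology: ((((Taxon 3,(Taxon 5,Taxon 8)),Taxon 7),Taxon 9),Taxon 2).
Taxon 3 and Taxon 7 share a more recent common ancestor with each other than either does with Taxon 2, so Taxon 2 is the least closely related of the three.

Taxon 2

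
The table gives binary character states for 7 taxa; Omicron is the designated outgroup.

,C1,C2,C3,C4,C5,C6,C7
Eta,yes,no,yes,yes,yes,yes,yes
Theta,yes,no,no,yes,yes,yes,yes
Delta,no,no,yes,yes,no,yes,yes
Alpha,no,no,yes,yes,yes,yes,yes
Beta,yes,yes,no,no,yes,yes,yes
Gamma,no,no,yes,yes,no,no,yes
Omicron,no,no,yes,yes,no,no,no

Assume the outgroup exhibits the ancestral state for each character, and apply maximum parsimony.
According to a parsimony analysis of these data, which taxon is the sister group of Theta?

Beta

Character polarity is set by the outgroup: the derived state is whichever differs from the outgroup's state, so for C3, C4 the derived state is 'no', and for the remaining characters it is 'yes'.
C1 (derived state 'yes') is shared by Beta, Eta, and Theta — a synapomorphy uniting that clade.
C2: derived state 'yes' in Beta only — an autapomorphy, so it tells us nothing about relationships among taxa.
C3 (derived state 'no') is shared by Beta and Theta — a synapomorphy uniting that clade.
C4: derived state 'no' in Beta only — an autapomorphy, so it tells us nothing about relationships among taxa.
C5: derived state 'yes' in Alpha, Beta, Eta, and Theta only — synapomorphy for {Alpha, Beta, Eta, Theta}.
Only Alpha, Beta, Delta, Eta, and Theta show the derived state 'yes' for C6, supporting them as a clade.
All ingroup taxa share the derived state 'yes' for C7; it defines the ingroup but does not resolve relationships within it.
Most parsimonious ingroup topology: (((Alpha,((Beta,Theta),Eta)),Delta),Gamma).
Theta and Beta form a cherry on this tree, so they are sister taxa.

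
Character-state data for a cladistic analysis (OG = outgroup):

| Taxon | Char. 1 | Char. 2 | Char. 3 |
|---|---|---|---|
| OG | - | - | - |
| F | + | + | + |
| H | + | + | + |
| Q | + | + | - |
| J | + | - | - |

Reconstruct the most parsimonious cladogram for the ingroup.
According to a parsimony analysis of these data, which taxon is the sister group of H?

F

The outgroup has state '-' for every character, so '+' is the derived state throughout.
Char. 1 (derived state '+') is shared by all ingroup taxa — unites the whole ingroup.
Char. 2 (derived state '+') is shared by F, H, and Q — a synapomorphy uniting that clade.
Char. 3 (derived state '+') is shared by F and H — a synapomorphy uniting that clade.
Most parsimonious ingroup topology: (((F,H),Q),J).
H and F form a cherry on this tree, so they are sister taxa.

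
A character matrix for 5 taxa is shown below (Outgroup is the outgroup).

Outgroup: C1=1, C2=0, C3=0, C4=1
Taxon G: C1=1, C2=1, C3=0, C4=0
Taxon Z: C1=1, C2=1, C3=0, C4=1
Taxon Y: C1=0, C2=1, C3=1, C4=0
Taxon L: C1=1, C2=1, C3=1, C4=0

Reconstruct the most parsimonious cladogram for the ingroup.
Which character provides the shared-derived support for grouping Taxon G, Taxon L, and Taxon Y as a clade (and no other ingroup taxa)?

C4

Character polarity is set by the outgroup: the derived state is whichever differs from the outgroup's state, so for C1, C4 the derived state is '0', and for the remaining characters it is '1'.
C1 (derived state '0') is unique to Taxon Y (autapomorphy; uninformative for grouping).
All ingroup taxa share the derived state '1' for C2; it defines the ingroup but does not resolve relationships within it.
C3 (derived state '1') is shared by Taxon L and Taxon Y — a synapomorphy uniting that clade.
C4 (derived state '0') is shared by Taxon G, Taxon L, and Taxon Y — a synapomorphy uniting that clade.
Most parsimonious ingroup topology: ((Taxon G,(Taxon Y,Taxon L)),Taxon Z).
The clade {Taxon G, Taxon L, Taxon Y} is supported by C4: its derived state '0' occurs in exactly those taxa and in no other taxon (including the outgroup).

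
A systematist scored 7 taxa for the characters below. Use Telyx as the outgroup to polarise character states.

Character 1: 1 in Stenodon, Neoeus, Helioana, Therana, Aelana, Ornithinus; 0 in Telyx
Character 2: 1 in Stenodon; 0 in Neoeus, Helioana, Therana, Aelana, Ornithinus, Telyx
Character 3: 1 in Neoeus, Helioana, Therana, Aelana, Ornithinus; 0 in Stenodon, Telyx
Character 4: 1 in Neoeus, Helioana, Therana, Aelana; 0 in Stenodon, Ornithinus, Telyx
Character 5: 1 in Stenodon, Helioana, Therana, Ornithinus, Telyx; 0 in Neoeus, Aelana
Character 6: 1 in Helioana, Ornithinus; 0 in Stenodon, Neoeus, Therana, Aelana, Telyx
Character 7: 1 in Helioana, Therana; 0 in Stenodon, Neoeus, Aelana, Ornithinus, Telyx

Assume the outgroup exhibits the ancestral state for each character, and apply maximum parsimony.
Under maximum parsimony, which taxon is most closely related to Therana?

Character polarity is set by the outgroup: the derived state is whichever differs from the outgroup's state, so for Character 5 the derived state is '0', and for the remaining characters it is '1'.
All ingroup taxa share the derived state '1' for Character 1; it defines the ingroup but does not resolve relationships within it.
Character 2 (derived state '1') is unique to Stenodon (autapomorphy; uninformative for grouping).
Character 3: derived state '1' in Aelana, Helioana, Neoeus, Ornithinus, and Therana only — synapomorphy for {Aelana, Helioana, Neoeus, Ornithinus, Therana}.
Only Aelana, Helioana, Neoeus, and Therana show the derived state '1' for Character 4, supporting them as a clade.
Character 5: derived state '0' in Aelana and Neoeus only — synapomorphy for {Aelana, Neoeus}.
Character 6 groups Helioana and Ornithinus, which is incompatible with the clades supported by the remaining characters; treating it as convergent (homoplasy) costs fewer steps than any alternative tree.
Character 7: derived state '1' in Helioana and Therana only — synapomorphy for {Helioana, Therana}.
Most parsimonious ingroup topology: (Stenodon,(((Aelana,Neoeus),(Therana,Helioana)),Ornithinus)).
Therana and Helioana form a cherry on this tree, so they are sister taxa.

Helioana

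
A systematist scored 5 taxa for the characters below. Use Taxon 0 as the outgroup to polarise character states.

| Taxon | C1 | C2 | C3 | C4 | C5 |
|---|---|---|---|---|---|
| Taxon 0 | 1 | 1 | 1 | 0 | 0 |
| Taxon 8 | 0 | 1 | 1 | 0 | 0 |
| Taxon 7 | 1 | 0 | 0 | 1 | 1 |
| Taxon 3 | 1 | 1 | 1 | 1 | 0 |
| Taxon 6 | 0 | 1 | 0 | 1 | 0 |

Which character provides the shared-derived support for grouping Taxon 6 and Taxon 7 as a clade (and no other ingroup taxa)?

C3

Character polarity is set by the outgroup: the derived state is whichever differs from the outgroup's state, so for C1, C2, C3 the derived state is '0', and for the remaining characters it is '1'.
C1 (state '0') occurs in Taxon 6 and Taxon 8 but conflicts with the nesting implied by the other characters — most parsimoniously interpreted as homoplasy.
C2 (derived state '0') is unique to Taxon 7 (autapomorphy; uninformative for grouping).
Only Taxon 6 and Taxon 7 show the derived state '0' for C3, supporting them as a clade.
C4 (derived state '1') is shared by Taxon 3, Taxon 6, and Taxon 7 — a synapomorphy uniting that clade.
C5: derived state '1' in Taxon 7 only — an autapomorphy, so it tells us nothing about relationships among taxa.
Most parsimonious ingroup topology: (Taxon 8,((Taxon 7,Taxon 6),Taxon 3)).
The clade {Taxon 6, Taxon 7} is supported by C3: its derived state '0' occurs in exactly those taxa and in no other taxon (including the outgroup).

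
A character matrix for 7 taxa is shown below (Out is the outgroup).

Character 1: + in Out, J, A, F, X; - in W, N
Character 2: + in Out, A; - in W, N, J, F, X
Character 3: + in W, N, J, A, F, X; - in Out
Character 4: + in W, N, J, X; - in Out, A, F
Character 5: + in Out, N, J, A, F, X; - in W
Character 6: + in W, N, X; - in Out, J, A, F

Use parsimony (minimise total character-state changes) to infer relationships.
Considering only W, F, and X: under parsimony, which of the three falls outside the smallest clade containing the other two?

F

Character polarity is set by the outgroup: the derived state is whichever differs from the outgroup's state, so for Character 1, Character 2, Character 5 the derived state is '-', and for the remaining characters it is '+'.
Character 1: derived state '-' in N and W only — synapomorphy for {N, W}.
Character 2 (derived state '-') is shared by F, J, N, W, and X — a synapomorphy uniting that clade.
All ingroup taxa share the derived state '+' for Character 3; it defines the ingroup but does not resolve relationships within it.
Only J, N, W, and X show the derived state '+' for Character 4, supporting them as a clade.
Character 5 (derived state '-') is unique to W (autapomorphy; uninformative for grouping).
Character 6: derived state '+' in N, W, and X only — synapomorphy for {N, W, X}.
Most parsimonious ingroup topology: (((((W,N),X),J),F),A).
X and W share a more recent common ancestor with each other than either does with F, so F is the least closely related of the three.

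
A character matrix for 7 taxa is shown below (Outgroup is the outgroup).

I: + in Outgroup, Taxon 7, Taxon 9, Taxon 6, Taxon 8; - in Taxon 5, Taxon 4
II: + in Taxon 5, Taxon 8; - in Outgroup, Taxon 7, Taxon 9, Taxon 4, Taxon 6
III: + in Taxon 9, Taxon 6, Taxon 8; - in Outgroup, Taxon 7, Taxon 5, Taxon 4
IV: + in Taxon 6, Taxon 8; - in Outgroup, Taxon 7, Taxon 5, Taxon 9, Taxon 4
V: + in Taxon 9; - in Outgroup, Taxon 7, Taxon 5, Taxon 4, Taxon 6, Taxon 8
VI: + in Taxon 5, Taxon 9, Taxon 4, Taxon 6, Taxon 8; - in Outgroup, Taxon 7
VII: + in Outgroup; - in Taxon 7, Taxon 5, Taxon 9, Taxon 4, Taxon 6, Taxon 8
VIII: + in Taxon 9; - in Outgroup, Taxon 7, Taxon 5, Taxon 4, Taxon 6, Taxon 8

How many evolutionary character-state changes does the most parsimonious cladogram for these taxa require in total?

9

Character polarity is set by the outgroup: the derived state is whichever differs from the outgroup's state, so for I, VII the derived state is '-', and for the remaining characters it is '+'.
I (derived state '-') is shared by Taxon 4 and Taxon 5 — a synapomorphy uniting that clade.
II groups Taxon 5 and Taxon 8, which is incompatible with the clades supported by the remaining characters; treating it as convergent (homoplasy) costs fewer steps than any alternative tree.
III (derived state '+') is shared by Taxon 6, Taxon 8, and Taxon 9 — a synapomorphy uniting that clade.
IV: derived state '+' in Taxon 6 and Taxon 8 only — synapomorphy for {Taxon 6, Taxon 8}.
V (derived state '+') is unique to Taxon 9 (autapomorphy; uninformative for grouping).
Only Taxon 4, Taxon 5, Taxon 6, Taxon 8, and Taxon 9 show the derived state '+' for VI, supporting them as a clade.
VII (derived state '-') is shared by all ingroup taxa — unites the whole ingroup.
VIII: derived state '+' in Taxon 9 only — an autapomorphy, so it tells us nothing about relationships among taxa.
Most parsimonious ingroup topology: (Taxon 7,((Taxon 5,Taxon 4),(Taxon 9,(Taxon 6,Taxon 8)))).
Changes per character on this tree: I: 1; II: 2; III: 1; IV: 1; V: 1; VI: 1; VII: 1; VIII: 1.
Total = 9.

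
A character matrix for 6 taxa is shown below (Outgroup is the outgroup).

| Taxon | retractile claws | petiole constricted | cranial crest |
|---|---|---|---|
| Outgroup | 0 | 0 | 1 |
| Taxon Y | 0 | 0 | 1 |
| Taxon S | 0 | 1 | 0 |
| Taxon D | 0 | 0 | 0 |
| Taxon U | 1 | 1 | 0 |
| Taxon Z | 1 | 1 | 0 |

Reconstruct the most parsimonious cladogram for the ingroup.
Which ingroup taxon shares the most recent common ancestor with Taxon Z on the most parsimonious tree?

Taxon U

Character polarity is set by the outgroup: the derived state is whichever differs from the outgroup's state, so for cranial crest the derived state is '0', and for the remaining characters it is '1'.
retractile claws: derived state '1' in Taxon U and Taxon Z only — synapomorphy for {Taxon U, Taxon Z}.
Only Taxon S, Taxon U, and Taxon Z show the derived state '1' for petiole constricted, supporting them as a clade.
cranial crest: derived state '0' in Taxon D, Taxon S, Taxon U, and Taxon Z only — synapomorphy for {Taxon D, Taxon S, Taxon U, Taxon Z}.
Most parsimonious ingroup topology: (Taxon Y,((Taxon S,(Taxon U,Taxon Z)),Taxon D)).
Taxon Z and Taxon U form a cherry on this tree, so they are sister taxa.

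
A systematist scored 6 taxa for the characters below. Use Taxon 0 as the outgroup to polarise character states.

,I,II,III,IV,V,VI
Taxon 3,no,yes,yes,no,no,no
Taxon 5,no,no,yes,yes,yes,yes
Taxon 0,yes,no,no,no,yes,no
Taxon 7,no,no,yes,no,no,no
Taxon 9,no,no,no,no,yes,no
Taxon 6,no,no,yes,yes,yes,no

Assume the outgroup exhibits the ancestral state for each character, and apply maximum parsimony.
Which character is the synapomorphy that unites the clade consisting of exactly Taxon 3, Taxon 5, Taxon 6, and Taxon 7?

Character polarity is set by the outgroup: the derived state is whichever differs from the outgroup's state, so for I, V the derived state is 'no', and for the remaining characters it is 'yes'.
All ingroup taxa share the derived state 'no' for I; it defines the ingroup but does not resolve relationships within it.
II (derived state 'yes') is unique to Taxon 3 (autapomorphy; uninformative for grouping).
III (derived state 'yes') is shared by Taxon 3, Taxon 5, Taxon 6, and Taxon 7 — a synapomorphy uniting that clade.
IV: derived state 'yes' in Taxon 5 and Taxon 6 only — synapomorphy for {Taxon 5, Taxon 6}.
Only Taxon 3 and Taxon 7 show the derived state 'no' for V, supporting them as a clade.
VI (derived state 'yes') is unique to Taxon 5 (autapomorphy; uninformative for grouping).
Most parsimonious ingroup topology: (((Taxon 5,Taxon 6),(Taxon 7,Taxon 3)),Taxon 9).
The clade {Taxon 3, Taxon 5, Taxon 6, Taxon 7} is supported by III: its derived state 'yes' occurs in exactly those taxa and in no other taxon (including the outgroup).

III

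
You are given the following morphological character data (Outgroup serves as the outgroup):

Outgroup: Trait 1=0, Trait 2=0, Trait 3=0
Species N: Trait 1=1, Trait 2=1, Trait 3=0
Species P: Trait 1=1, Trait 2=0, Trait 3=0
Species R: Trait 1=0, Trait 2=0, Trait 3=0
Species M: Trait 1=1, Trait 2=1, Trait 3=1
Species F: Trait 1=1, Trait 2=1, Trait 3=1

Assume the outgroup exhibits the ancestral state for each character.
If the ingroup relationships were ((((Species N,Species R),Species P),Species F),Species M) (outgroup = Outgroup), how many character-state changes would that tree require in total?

Map each character onto ((((Species N,Species R),Species P),Species F),Species M) (rooted by Outgroup) and count the minimum state changes it requires (Fitch parsimony):
Trait 1: 2; Trait 2: 3; Trait 3: 2.
Total tree length = 7.

7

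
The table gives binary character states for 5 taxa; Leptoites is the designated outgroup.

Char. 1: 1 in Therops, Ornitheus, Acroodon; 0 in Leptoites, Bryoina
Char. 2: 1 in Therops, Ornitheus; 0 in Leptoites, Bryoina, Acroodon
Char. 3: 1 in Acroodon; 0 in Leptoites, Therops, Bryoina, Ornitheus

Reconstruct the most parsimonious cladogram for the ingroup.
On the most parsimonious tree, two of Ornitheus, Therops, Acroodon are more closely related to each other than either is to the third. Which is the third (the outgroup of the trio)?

Acroodon

The outgroup has state '0' for every character, so '1' is the derived state throughout.
Char. 1 (derived state '1') is shared by Acroodon, Ornitheus, and Therops — a synapomorphy uniting that clade.
Char. 2 (derived state '1') is shared by Ornitheus and Therops — a synapomorphy uniting that clade.
Char. 3 (derived state '1') is unique to Acroodon (autapomorphy; uninformative for grouping).
Most parsimonious ingroup topology: (((Therops,Ornitheus),Acroodon),Bryoina).
Ornitheus and Therops share a more recent common ancestor with each other than either does with Acroodon, so Acroodon is the least closely related of the three.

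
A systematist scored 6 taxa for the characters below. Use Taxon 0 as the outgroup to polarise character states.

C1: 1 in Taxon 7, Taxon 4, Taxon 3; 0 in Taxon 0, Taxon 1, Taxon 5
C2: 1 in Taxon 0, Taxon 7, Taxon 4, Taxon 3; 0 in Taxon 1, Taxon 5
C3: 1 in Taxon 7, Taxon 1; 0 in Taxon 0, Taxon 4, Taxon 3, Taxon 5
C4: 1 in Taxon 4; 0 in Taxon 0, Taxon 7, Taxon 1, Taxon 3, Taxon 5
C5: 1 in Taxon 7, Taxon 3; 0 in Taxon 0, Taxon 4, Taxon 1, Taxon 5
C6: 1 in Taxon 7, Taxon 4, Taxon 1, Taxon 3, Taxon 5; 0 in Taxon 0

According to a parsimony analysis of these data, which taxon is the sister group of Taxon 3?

Taxon 7

Character polarity is set by the outgroup: the derived state is whichever differs from the outgroup's state, so for C2 the derived state is '0', and for the remaining characters it is '1'.
C1: derived state '1' in Taxon 3, Taxon 4, and Taxon 7 only — synapomorphy for {Taxon 3, Taxon 4, Taxon 7}.
Only Taxon 1 and Taxon 5 show the derived state '0' for C2, supporting them as a clade.
C3 (state '1') occurs in Taxon 1 and Taxon 7 but conflicts with the nesting implied by the other characters — most parsimoniously interpreted as homoplasy.
C4 (derived state '1') is unique to Taxon 4 (autapomorphy; uninformative for grouping).
C5: derived state '1' in Taxon 3 and Taxon 7 only — synapomorphy for {Taxon 3, Taxon 7}.
C6 (derived state '1') is shared by all ingroup taxa — unites the whole ingroup.
Most parsimonious ingroup topology: (((Taxon 7,Taxon 3),Taxon 4),(Taxon 1,Taxon 5)).
Taxon 3 and Taxon 7 form a cherry on this tree, so they are sister taxa.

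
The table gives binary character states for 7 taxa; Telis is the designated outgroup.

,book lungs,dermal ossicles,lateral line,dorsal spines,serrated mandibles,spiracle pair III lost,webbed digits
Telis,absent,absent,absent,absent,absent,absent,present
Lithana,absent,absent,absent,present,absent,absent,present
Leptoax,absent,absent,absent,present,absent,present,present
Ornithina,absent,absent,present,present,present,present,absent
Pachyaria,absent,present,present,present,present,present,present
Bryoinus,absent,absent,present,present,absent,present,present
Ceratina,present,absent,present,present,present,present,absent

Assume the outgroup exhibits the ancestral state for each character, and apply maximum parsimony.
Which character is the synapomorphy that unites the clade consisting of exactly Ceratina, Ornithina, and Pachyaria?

serrated mandibles

Character polarity is set by the outgroup: the derived state is whichever differs from the outgroup's state, so for webbed digits the derived state is 'absent', and for the remaining characters it is 'present'.
book lungs (derived state 'present') is unique to Ceratina (autapomorphy; uninformative for grouping).
dermal ossicles: derived state 'present' in Pachyaria only — an autapomorphy, so it tells us nothing about relationships among taxa.
lateral line (derived state 'present') is shared by Bryoinus, Ceratina, Ornithina, and Pachyaria — a synapomorphy uniting that clade.
dorsal spines (derived state 'present') is shared by all ingroup taxa — unites the whole ingroup.
serrated mandibles: derived state 'present' in Ceratina, Ornithina, and Pachyaria only — synapomorphy for {Ceratina, Ornithina, Pachyaria}.
Only Bryoinus, Ceratina, Leptoax, Ornithina, and Pachyaria show the derived state 'present' for spiracle pair III lost, supporting them as a clade.
webbed digits: derived state 'absent' in Ceratina and Ornithina only — synapomorphy for {Ceratina, Ornithina}.
Most parsimonious ingroup topology: (Lithana,(Leptoax,(((Ornithina,Ceratina),Pachyaria),Bryoinus))).
The clade {Ceratina, Ornithina, Pachyaria} is supported by serrated mandibles: its derived state 'present' occurs in exactly those taxa and in no other taxon (including the outgroup).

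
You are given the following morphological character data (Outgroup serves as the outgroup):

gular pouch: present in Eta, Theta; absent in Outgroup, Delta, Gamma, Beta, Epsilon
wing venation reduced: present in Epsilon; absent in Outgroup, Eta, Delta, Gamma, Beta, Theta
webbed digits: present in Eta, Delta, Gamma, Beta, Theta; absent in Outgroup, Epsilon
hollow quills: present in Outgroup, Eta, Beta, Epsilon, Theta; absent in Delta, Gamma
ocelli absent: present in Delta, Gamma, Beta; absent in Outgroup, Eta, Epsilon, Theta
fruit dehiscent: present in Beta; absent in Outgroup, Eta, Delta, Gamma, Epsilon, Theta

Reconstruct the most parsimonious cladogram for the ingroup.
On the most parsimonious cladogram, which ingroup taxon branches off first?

Epsilon

Character polarity is set by the outgroup: the derived state is whichever differs from the outgroup's state, so for hollow quills the derived state is 'absent', and for the remaining characters it is 'present'.
Only Eta and Theta show the derived state 'present' for gular pouch, supporting them as a clade.
wing venation reduced: derived state 'present' in Epsilon only — an autapomorphy, so it tells us nothing about relationships among taxa.
Only Beta, Delta, Eta, Gamma, and Theta show the derived state 'present' for webbed digits, supporting them as a clade.
hollow quills (derived state 'absent') is shared by Delta and Gamma — a synapomorphy uniting that clade.
ocelli absent: derived state 'present' in Beta, Delta, and Gamma only — synapomorphy for {Beta, Delta, Gamma}.
fruit dehiscent: derived state 'present' in Beta only — an autapomorphy, so it tells us nothing about relationships among taxa.
Most parsimonious ingroup topology: (((Eta,Theta),((Delta,Gamma),Beta)),Epsilon).
Epsilon is sister to the clade containing all other ingroup taxa, so it is the earliest-diverging (most basal) ingroup lineage.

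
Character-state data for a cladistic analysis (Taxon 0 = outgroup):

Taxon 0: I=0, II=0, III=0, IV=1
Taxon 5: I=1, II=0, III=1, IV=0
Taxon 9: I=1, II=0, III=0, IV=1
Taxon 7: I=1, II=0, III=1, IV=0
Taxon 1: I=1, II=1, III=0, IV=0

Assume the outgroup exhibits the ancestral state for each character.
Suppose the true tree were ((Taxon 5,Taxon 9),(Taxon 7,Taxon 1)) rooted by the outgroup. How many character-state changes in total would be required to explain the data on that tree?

6

Map each character onto ((Taxon 5,Taxon 9),(Taxon 7,Taxon 1)) (rooted by Taxon 0) and count the minimum state changes it requires (Fitch parsimony):
I: 1; II: 1; III: 2; IV: 2.
Total tree length = 6.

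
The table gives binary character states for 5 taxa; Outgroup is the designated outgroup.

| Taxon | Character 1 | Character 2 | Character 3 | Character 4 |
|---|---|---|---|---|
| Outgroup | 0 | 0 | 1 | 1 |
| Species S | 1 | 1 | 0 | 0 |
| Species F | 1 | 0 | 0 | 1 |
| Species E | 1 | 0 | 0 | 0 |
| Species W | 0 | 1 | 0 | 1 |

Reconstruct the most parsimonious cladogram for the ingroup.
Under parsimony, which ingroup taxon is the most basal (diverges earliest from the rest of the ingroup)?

Species W

Character polarity is set by the outgroup: the derived state is whichever differs from the outgroup's state, so for Character 3, Character 4 the derived state is '0', and for the remaining characters it is '1'.
Only Species E, Species F, and Species S show the derived state '1' for Character 1, supporting them as a clade.
Character 2 groups Species S and Species W, which is incompatible with the clades supported by the remaining characters; treating it as convergent (homoplasy) costs fewer steps than any alternative tree.
Character 3 (derived state '0') is shared by all ingroup taxa — unites the whole ingroup.
Character 4 (derived state '0') is shared by Species E and Species S — a synapomorphy uniting that clade.
Most parsimonious ingroup topology: (((Species S,Species E),Species F),Species W).
Species W is sister to the clade containing all other ingroup taxa, so it is the earliest-diverging (most basal) ingroup lineage.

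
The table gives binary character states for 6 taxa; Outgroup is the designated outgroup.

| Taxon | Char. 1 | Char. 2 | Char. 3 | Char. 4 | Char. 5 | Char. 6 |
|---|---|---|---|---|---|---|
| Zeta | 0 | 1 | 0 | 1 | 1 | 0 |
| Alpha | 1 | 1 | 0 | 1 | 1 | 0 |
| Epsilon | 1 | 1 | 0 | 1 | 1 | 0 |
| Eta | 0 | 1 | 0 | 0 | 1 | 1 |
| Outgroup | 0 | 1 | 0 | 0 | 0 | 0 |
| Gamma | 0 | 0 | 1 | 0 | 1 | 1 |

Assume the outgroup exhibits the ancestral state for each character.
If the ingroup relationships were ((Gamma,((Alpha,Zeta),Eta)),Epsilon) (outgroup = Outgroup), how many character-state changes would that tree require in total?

9

Map each character onto ((Gamma,((Alpha,Zeta),Eta)),Epsilon) (rooted by Outgroup) and count the minimum state changes it requires (Fitch parsimony):
Char. 1: 2; Char. 2: 1; Char. 3: 1; Char. 4: 2; Char. 5: 1; Char. 6: 2.
Total tree length = 9.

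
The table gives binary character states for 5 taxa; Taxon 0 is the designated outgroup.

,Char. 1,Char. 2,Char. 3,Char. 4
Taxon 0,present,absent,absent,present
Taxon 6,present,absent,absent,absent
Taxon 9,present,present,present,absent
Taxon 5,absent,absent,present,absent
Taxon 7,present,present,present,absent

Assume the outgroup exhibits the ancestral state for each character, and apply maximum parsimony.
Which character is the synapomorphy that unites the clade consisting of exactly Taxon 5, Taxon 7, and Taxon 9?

Character polarity is set by the outgroup: the derived state is whichever differs from the outgroup's state, so for Char. 1, Char. 4 the derived state is 'absent', and for the remaining characters it is 'present'.
Char. 1 (derived state 'absent') is unique to Taxon 5 (autapomorphy; uninformative for grouping).
Only Taxon 7 and Taxon 9 show the derived state 'present' for Char. 2, supporting them as a clade.
Char. 3: derived state 'present' in Taxon 5, Taxon 7, and Taxon 9 only — synapomorphy for {Taxon 5, Taxon 7, Taxon 9}.
Char. 4 (derived state 'absent') is shared by all ingroup taxa — unites the whole ingroup.
Most parsimonious ingroup topology: (Taxon 6,((Taxon 9,Taxon 7),Taxon 5)).
The clade {Taxon 5, Taxon 7, Taxon 9} is supported by Char. 3: its derived state 'present' occurs in exactly those taxa and in no other taxon (including the outgroup).

Char. 3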